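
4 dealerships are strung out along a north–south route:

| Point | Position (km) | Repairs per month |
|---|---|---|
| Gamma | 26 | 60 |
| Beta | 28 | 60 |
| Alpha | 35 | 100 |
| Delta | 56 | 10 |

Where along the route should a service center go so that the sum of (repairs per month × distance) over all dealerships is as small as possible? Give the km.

x = 28

For a sum of weighted absolute distances on a line, the optimum is the weighted median (not the mean). Total weight W = 230; half-weight = 115.
Sort by position and accumulate weight:
  km 26 (Gamma, w=60) → cum 60
  km 28 (Beta, w=60) → cum 120  ≥ 115 → median here
  km 35 (Alpha, w=100) → cum 220
  km 56 (Delta, w=10) → cum 230
Optimal location: km 28.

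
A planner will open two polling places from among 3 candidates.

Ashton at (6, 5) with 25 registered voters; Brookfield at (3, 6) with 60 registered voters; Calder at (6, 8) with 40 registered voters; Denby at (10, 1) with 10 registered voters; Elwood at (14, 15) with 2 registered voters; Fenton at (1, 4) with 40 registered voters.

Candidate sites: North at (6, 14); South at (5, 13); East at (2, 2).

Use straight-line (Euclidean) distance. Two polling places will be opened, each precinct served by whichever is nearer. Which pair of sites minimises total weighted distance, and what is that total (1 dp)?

{South, East}, total 764.9

Evaluate every pair (each demand assigned to the nearer of the two):
  {South, East}: total = 764.9
  {North, East}: total = 798.6
  {North, South}: total = 1382.4
Best pair: {South, East} with total 764.9.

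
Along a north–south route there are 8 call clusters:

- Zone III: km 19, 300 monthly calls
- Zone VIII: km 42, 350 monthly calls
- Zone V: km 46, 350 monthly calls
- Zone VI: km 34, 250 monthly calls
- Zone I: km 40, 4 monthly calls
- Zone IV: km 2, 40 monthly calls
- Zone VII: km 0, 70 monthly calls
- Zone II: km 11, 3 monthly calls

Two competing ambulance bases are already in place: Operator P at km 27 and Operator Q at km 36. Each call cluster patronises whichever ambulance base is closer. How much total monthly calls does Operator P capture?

The indifferent point is the midpoint (27+36)/2 = 31.5; call clusters left of it (closer to Operator P at 27) go to Operator P, those right go to Operator Q.
  Zone VII at 0 (w=70) → Operator P
  Zone IV at 2 (w=40) → Operator P
  Zone II at 11 (w=3) → Operator P
  Zone III at 19 (w=300) → Operator P
  Zone VI at 34 (w=250) → Operator Q
  Zone I at 40 (w=4) → Operator Q
  Zone VIII at 42 (w=350) → Operator Q
  Zone V at 46 (w=350) → Operator Q
Operator P captures 413; Operator Q captures 954.

413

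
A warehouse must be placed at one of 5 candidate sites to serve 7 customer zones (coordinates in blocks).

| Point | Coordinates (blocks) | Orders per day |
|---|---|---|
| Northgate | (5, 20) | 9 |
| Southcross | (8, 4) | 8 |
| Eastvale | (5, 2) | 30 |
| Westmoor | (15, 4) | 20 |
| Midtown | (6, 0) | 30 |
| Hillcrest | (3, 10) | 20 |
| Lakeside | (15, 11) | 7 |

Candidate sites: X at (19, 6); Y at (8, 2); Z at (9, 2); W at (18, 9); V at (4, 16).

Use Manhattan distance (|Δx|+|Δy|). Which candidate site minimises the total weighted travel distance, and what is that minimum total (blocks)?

Y, total 967 blocks

Total weighted distance at each candidate:
  X (19, 6): total = 2049
  Y (8, 2): total = 967
  Z (9, 2): total = 1037
  W (18, 9): total = 2081
  V (4, 16): total = 1875
Minimum is at Y with total 967 blocks.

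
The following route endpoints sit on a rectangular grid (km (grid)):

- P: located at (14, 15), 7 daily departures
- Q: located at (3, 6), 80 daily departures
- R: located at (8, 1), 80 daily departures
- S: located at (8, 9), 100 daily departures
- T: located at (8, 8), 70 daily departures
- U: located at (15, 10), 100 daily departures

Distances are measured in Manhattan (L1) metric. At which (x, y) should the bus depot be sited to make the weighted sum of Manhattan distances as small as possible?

Manhattan distance separates: Σwᵢ(|x−xᵢ|+|y−yᵢ|) = Σwᵢ|x−xᵢ| + Σwᵢ|y−yᵢ|, so x and y are optimised independently as 1-D weighted medians.
Total weight W = 437; half = 218.5.
x-coordinate, sorted with cumulative weight:
  x=3 (Q, w=80) cum 80
  x=8 (R, w=80) cum 160
  x=8 (S, w=100) cum 260  ← median
  x=8 (T, w=70) cum 330
  x=14 (P, w=7) cum 337
  x=15 (U, w=100) cum 437
⇒ x* = 8
y-coordinate, sorted with cumulative weight:
  y=1 (R, w=80) cum 80
  y=6 (Q, w=80) cum 160
  y=8 (T, w=70) cum 230  ← median
  y=9 (S, w=100) cum 330
  y=10 (U, w=100) cum 430
  y=15 (P, w=7) cum 437
⇒ y* = 8

(8, 8)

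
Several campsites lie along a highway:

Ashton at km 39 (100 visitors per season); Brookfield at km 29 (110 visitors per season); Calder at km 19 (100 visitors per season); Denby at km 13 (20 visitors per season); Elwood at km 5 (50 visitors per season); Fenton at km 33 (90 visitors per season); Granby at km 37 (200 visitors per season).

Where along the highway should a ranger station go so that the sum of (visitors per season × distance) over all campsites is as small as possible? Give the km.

For a sum of weighted absolute distances on a line, the optimum is the weighted median (not the mean). Total weight W = 670; half-weight = 335.
Sort by position and accumulate weight:
  km 5 (Elwood, w=50) → cum 50
  km 13 (Denby, w=20) → cum 70
  km 19 (Calder, w=100) → cum 170
  km 29 (Brookfield, w=110) → cum 280
  km 33 (Fenton, w=90) → cum 370  ≥ 335 → median here
  km 37 (Granby, w=200) → cum 570
  km 39 (Ashton, w=100) → cum 670
Optimal location: km 33.

x = 33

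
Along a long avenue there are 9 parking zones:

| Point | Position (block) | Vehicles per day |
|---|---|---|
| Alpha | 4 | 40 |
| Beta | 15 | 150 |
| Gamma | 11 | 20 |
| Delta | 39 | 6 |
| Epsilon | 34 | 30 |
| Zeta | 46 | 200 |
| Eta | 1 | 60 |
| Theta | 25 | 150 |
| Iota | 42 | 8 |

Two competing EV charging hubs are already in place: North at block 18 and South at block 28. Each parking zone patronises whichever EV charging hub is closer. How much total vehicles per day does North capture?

270

The indifferent point is the midpoint (18+28)/2 = 23; parking zones left of it (closer to North at 18) go to North, those right go to South.
  Eta at 1 (w=60) → North
  Alpha at 4 (w=40) → North
  Gamma at 11 (w=20) → North
  Beta at 15 (w=150) → North
  Theta at 25 (w=150) → South
  Epsilon at 34 (w=30) → South
  Delta at 39 (w=6) → South
  Iota at 42 (w=8) → South
  Zeta at 46 (w=200) → South
North captures 270; South captures 394.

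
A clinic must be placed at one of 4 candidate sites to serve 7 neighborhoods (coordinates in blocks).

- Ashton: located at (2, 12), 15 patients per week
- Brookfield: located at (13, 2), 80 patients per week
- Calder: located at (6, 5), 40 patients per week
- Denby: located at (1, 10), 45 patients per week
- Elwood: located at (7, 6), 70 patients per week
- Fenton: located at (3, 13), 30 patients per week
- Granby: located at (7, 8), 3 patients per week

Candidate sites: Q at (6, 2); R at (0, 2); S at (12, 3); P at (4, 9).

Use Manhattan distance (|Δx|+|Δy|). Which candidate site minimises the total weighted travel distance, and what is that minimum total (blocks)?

Total weighted distance at each candidate:
  Q (6, 2): total = 2266
  R (0, 2): total = 3214
  S (12, 3): total = 2735
  P (4, 9): total = 2357
Minimum is at Q with total 2266 blocks.

Q, total 2266 blocks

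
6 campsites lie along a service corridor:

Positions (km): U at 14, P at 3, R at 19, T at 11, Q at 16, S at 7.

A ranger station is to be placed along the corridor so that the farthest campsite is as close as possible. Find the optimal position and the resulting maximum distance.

location 11, max distance 8

The 1-center on a line is the midpoint of the two extreme points: leftmost at 3, rightmost at 19.
Optimal location = (3 + 19)/2 = 11; maximum distance = (19 − 3)/2 = 8.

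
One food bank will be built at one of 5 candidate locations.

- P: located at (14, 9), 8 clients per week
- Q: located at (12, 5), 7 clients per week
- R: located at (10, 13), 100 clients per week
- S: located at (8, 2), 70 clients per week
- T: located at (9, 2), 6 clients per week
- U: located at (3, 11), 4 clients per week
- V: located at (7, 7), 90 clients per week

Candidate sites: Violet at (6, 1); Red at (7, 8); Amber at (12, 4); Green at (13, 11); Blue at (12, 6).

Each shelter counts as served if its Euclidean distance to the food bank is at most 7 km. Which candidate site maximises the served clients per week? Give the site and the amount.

Coverage radius r = 7 km; a point is covered iff (Δx)²+(Δy)² ≤ 7² = 49.
  Violet (6, 1): covers {S, T, V} → 166
  Red (7, 8): covers {Q, R, S, T, U, V} → 277
  Amber (12, 4): covers {P, Q, S, T, V} → 181
  Green (13, 11): covers {P, Q, R} → 115
  Blue (12, 6): covers {P, Q, S, T, V} → 181
Maximum coverage at Red: 277 clients per week.

Red, covering 277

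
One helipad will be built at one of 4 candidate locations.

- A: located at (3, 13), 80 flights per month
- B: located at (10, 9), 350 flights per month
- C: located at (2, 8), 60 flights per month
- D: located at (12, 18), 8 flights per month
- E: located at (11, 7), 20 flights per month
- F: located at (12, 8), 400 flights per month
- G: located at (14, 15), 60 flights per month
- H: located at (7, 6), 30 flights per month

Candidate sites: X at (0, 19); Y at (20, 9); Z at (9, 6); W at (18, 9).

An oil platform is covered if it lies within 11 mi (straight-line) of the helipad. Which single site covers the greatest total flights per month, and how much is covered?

Z, covering 1000

Coverage radius r = 11 mi; a point is covered iff (Δx)²+(Δy)² ≤ 11² = 121.
  X (0, 19): covers {A} → 80
  Y (20, 9): covers {B, E, F, G} → 830
  Z (9, 6): covers {A, B, C, E, F, G, H} → 1000
  W (18, 9): covers {B, D, E, F, G} → 838
Maximum coverage at Z: 1000 flights per month.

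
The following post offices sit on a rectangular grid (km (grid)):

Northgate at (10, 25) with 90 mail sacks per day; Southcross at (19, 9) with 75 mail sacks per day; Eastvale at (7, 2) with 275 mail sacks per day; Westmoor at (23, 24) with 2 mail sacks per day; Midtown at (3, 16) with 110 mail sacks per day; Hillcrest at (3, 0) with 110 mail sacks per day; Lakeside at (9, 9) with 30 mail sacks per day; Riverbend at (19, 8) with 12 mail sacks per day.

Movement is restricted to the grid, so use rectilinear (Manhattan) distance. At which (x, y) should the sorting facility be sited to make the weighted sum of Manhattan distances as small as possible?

Manhattan distance separates: Σwᵢ(|x−xᵢ|+|y−yᵢ|) = Σwᵢ|x−xᵢ| + Σwᵢ|y−yᵢ|, so x and y are optimised independently as 1-D weighted medians.
Total weight W = 704; half = 352.
x-coordinate, sorted with cumulative weight:
  x=3 (Midtown, w=110) cum 110
  x=3 (Hillcrest, w=110) cum 220
  x=7 (Eastvale, w=275) cum 495  ← median
  x=9 (Lakeside, w=30) cum 525
  x=10 (Northgate, w=90) cum 615
  x=19 (Southcross, w=75) cum 690
  x=19 (Riverbend, w=12) cum 702
  x=23 (Westmoor, w=2) cum 704
⇒ x* = 7
y-coordinate, sorted with cumulative weight:
  y=0 (Hillcrest, w=110) cum 110
  y=2 (Eastvale, w=275) cum 385  ← median
  y=8 (Riverbend, w=12) cum 397
  y=9 (Southcross, w=75) cum 472
  y=9 (Lakeside, w=30) cum 502
  y=16 (Midtown, w=110) cum 612
  y=24 (Westmoor, w=2) cum 614
  y=25 (Northgate, w=90) cum 704
⇒ y* = 2

(7, 2)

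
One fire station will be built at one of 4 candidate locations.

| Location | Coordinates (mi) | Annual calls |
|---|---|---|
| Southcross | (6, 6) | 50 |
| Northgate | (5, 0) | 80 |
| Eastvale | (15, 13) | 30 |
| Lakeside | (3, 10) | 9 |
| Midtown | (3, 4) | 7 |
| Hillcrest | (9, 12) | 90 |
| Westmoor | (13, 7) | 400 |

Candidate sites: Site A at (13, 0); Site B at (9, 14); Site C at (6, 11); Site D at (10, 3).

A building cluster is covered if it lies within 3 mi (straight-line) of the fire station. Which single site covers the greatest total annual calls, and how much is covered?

Coverage radius r = 3 mi; a point is covered iff (Δx)²+(Δy)² ≤ 3² = 9.
  Site A (13, 0): covers {none} → 0
  Site B (9, 14): covers {Hillcrest} → 90
  Site C (6, 11): covers {none} → 0
  Site D (10, 3): covers {none} → 0
Maximum coverage at Site B: 90 annual calls.

Site B, covering 90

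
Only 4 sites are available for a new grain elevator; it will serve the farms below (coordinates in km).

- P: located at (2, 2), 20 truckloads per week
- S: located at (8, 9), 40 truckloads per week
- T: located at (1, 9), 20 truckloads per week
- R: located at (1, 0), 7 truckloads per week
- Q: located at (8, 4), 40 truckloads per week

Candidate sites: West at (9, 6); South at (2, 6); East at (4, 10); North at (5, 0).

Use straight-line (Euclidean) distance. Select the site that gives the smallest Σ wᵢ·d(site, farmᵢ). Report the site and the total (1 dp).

West, total 618.1 km

Total weighted distance at each candidate:
  West (9, 6): total = 618.1
  South (2, 6): total = 707.1
  East (4, 10): total = 754.6
  North (5, 0): total = 876.6
Minimum is at West with total 618.1 km.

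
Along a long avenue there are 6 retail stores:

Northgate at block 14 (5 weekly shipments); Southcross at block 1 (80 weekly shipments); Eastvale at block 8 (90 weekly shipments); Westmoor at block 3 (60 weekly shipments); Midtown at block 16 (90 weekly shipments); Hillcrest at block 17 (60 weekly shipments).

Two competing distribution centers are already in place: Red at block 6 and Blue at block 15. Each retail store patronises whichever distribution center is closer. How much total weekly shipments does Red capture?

The indifferent point is the midpoint (6+15)/2 = 10.5; retail stores left of it (closer to Red at 6) go to Red, those right go to Blue.
  Southcross at 1 (w=80) → Red
  Westmoor at 3 (w=60) → Red
  Eastvale at 8 (w=90) → Red
  Northgate at 14 (w=5) → Blue
  Midtown at 16 (w=90) → Blue
  Hillcrest at 17 (w=60) → Blue
Red captures 230; Blue captures 155.

230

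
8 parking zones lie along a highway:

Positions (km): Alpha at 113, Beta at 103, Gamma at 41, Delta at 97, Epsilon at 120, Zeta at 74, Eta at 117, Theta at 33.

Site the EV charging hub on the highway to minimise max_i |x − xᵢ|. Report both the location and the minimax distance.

location 76.5, max distance 43.5

The 1-center on a line is the midpoint of the two extreme points: leftmost at 33, rightmost at 120.
Optimal location = (33 + 120)/2 = 76.5; maximum distance = (120 − 33)/2 = 43.5.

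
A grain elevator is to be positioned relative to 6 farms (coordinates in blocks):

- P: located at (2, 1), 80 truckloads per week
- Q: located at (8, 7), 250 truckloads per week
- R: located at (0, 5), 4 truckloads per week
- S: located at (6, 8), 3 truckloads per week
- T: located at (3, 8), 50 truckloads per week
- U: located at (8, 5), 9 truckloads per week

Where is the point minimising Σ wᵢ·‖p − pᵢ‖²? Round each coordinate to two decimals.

The minimiser of Σwᵢ‖p−pᵢ‖² is the weighted centroid p* = (Σwᵢpᵢ)/(Σwᵢ).
Σwᵢ = 396.
Σwᵢxᵢ = 80·2 + 250·8 + 4·0 + 3·6 + 50·3 + 9·8 = 2400.
Σwᵢyᵢ = 80·1 + 250·7 + 4·5 + 3·8 + 50·8 + 9·5 = 2319.
x* = 2400/396 = 6.06, y* = 2319/396 = 5.86.

(6.06, 5.86)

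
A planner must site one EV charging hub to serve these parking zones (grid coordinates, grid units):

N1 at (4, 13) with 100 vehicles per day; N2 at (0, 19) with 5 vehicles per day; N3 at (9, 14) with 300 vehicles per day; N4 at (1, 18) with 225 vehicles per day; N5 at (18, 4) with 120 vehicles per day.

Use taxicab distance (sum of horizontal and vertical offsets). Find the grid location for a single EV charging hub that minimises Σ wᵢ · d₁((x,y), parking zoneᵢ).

Manhattan distance separates: Σwᵢ(|x−xᵢ|+|y−yᵢ|) = Σwᵢ|x−xᵢ| + Σwᵢ|y−yᵢ|, so x and y are optimised independently as 1-D weighted medians.
Total weight W = 750; half = 375.
x-coordinate, sorted with cumulative weight:
  x=0 (N2, w=5) cum 5
  x=1 (N4, w=225) cum 230
  x=4 (N1, w=100) cum 330
  x=9 (N3, w=300) cum 630  ← median
  x=18 (N5, w=120) cum 750
⇒ x* = 9
y-coordinate, sorted with cumulative weight:
  y=4 (N5, w=120) cum 120
  y=13 (N1, w=100) cum 220
  y=14 (N3, w=300) cum 520  ← median
  y=18 (N4, w=225) cum 745
  y=19 (N2, w=5) cum 750
⇒ y* = 14

(9, 14)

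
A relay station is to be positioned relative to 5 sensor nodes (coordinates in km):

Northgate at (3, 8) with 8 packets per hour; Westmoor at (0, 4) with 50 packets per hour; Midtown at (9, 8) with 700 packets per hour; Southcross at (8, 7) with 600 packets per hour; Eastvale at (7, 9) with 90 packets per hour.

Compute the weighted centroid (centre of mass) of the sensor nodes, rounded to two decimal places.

(8.12, 7.51)

The minimiser of Σwᵢ‖p−pᵢ‖² is the weighted centroid p* = (Σwᵢpᵢ)/(Σwᵢ).
Σwᵢ = 1448.
Σwᵢxᵢ = 8·3 + 50·0 + 700·9 + 600·8 + 90·7 = 11754.
Σwᵢyᵢ = 8·8 + 50·4 + 700·8 + 600·7 + 90·9 = 10874.
x* = 11754/1448 = 8.12, y* = 10874/1448 = 7.51.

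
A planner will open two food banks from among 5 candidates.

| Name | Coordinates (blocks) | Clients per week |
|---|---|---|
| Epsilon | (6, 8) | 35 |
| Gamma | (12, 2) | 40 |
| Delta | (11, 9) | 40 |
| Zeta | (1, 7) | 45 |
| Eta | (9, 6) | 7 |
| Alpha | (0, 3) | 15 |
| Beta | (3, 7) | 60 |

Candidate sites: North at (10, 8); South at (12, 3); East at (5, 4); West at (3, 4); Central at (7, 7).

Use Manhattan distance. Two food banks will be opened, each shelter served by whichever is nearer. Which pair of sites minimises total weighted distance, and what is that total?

Evaluate every pair (each demand assigned to the nearer of the two):
  {North, West}: total = 1026
  {South, Central}: total = 1046
  {South, West}: total = 1072
  {North, Central}: total = 1166
  {West, Central}: total = 1196
  {South, East}: total = 1242
  {North, East}: total = 1266
  {East, Central}: total = 1291
  {North, South}: total = 1391
  {East, West}: total = 1482
Best pair: {North, West} with total 1026.

{North, West}, total 1026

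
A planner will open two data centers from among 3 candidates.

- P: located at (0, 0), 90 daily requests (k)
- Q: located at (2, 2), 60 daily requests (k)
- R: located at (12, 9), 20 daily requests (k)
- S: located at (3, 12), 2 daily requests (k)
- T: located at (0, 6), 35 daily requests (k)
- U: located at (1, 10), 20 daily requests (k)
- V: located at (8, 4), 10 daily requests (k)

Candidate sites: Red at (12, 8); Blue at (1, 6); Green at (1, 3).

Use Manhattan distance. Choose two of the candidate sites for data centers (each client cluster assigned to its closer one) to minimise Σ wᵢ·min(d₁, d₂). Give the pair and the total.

{Red, Green}, total 882

Evaluate every pair (each demand assigned to the nearer of the two):
  {Red, Green}: total = 882
  {Blue, Green}: total = 971
  {Red, Blue}: total = 1161
Best pair: {Red, Green} with total 882.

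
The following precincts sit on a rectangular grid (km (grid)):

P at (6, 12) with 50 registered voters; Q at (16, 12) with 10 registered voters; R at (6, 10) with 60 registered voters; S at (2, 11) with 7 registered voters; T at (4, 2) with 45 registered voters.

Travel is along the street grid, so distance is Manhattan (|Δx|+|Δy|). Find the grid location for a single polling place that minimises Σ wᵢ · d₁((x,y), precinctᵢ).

Manhattan distance separates: Σwᵢ(|x−xᵢ|+|y−yᵢ|) = Σwᵢ|x−xᵢ| + Σwᵢ|y−yᵢ|, so x and y are optimised independently as 1-D weighted medians.
Total weight W = 172; half = 86.
x-coordinate, sorted with cumulative weight:
  x=2 (S, w=7) cum 7
  x=4 (T, w=45) cum 52
  x=6 (P, w=50) cum 102  ← median
  x=6 (R, w=60) cum 162
  x=16 (Q, w=10) cum 172
⇒ x* = 6
y-coordinate, sorted with cumulative weight:
  y=2 (T, w=45) cum 45
  y=10 (R, w=60) cum 105  ← median
  y=11 (S, w=7) cum 112
  y=12 (P, w=50) cum 162
  y=12 (Q, w=10) cum 172
⇒ y* = 10

(6, 10)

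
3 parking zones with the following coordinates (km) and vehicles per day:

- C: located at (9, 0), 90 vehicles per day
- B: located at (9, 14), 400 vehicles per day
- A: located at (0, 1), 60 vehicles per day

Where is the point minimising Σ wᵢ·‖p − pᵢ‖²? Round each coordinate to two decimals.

The minimiser of Σwᵢ‖p−pᵢ‖² is the weighted centroid p* = (Σwᵢpᵢ)/(Σwᵢ).
Σwᵢ = 550.
Σwᵢxᵢ = 90·9 + 400·9 + 60·0 = 4410.
Σwᵢyᵢ = 90·0 + 400·14 + 60·1 = 5660.
x* = 4410/550 = 8.02, y* = 5660/550 = 10.29.

(8.02, 10.29)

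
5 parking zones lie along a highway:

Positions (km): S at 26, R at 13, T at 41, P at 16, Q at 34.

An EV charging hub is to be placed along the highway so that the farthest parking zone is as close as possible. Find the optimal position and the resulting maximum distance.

location 27, max distance 14

The 1-center on a line is the midpoint of the two extreme points: leftmost at 13, rightmost at 41.
Optimal location = (13 + 41)/2 = 27; maximum distance = (41 − 13)/2 = 14.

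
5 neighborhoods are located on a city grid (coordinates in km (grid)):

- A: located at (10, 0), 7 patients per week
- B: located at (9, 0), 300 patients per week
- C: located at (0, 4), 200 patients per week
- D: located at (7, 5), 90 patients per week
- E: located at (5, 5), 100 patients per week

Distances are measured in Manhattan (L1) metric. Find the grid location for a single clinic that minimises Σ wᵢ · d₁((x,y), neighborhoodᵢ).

Manhattan distance separates: Σwᵢ(|x−xᵢ|+|y−yᵢ|) = Σwᵢ|x−xᵢ| + Σwᵢ|y−yᵢ|, so x and y are optimised independently as 1-D weighted medians.
Total weight W = 697; half = 348.5.
x-coordinate, sorted with cumulative weight:
  x=0 (C, w=200) cum 200
  x=5 (E, w=100) cum 300
  x=7 (D, w=90) cum 390  ← median
  x=9 (B, w=300) cum 690
  x=10 (A, w=7) cum 697
⇒ x* = 7
y-coordinate, sorted with cumulative weight:
  y=0 (A, w=7) cum 7
  y=0 (B, w=300) cum 307
  y=4 (C, w=200) cum 507  ← median
  y=5 (D, w=90) cum 597
  y=5 (E, w=100) cum 697
⇒ y* = 4

(7, 4)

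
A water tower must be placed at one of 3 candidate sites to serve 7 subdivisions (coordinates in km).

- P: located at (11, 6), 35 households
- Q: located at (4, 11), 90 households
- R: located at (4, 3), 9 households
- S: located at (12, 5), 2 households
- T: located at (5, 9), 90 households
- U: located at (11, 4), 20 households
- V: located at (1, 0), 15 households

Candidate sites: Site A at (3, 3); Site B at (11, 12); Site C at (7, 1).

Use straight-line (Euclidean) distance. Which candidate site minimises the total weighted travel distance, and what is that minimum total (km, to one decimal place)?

Site A, total 1836.6 km

Total weighted distance at each candidate:
  Site A (3, 3): total = 1836.6
  Site B (11, 12): total = 1961.2
  Site C (7, 1): total = 2142.4
Minimum is at Site A with total 1836.6 km.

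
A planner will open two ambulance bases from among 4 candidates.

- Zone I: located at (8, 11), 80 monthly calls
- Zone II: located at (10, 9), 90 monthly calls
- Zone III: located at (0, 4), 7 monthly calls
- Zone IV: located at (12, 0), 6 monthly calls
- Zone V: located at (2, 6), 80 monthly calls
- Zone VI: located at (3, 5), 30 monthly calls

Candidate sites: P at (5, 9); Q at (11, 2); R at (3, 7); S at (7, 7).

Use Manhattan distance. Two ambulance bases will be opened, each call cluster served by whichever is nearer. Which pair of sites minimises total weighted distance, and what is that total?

Evaluate every pair (each demand assigned to the nearer of the two):
  {R, S}: total = 1184
  {P, R}: total = 1208
  {P, Q}: total = 1598
  {Q, S}: total = 1598
  {P, S}: total = 1652
  {Q, R}: total = 1720
Best pair: {R, S} with total 1184.

{R, S}, total 1184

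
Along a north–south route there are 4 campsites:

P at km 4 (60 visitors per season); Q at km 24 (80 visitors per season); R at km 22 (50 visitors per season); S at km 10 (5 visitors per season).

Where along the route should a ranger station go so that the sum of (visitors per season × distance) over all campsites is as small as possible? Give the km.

For a sum of weighted absolute distances on a line, the optimum is the weighted median (not the mean). Total weight W = 195; half-weight = 97.5.
Sort by position and accumulate weight:
  km 4 (P, w=60) → cum 60
  km 10 (S, w=5) → cum 65
  km 22 (R, w=50) → cum 115  ≥ 97.5 → median here
  km 24 (Q, w=80) → cum 195
Optimal location: km 22.

x = 22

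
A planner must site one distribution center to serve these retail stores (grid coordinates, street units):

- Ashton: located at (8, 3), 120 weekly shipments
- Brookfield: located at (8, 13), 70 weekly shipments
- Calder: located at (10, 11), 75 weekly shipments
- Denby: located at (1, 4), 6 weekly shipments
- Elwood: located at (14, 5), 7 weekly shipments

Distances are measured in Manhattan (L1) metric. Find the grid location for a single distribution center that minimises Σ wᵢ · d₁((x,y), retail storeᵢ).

Manhattan distance separates: Σwᵢ(|x−xᵢ|+|y−yᵢ|) = Σwᵢ|x−xᵢ| + Σwᵢ|y−yᵢ|, so x and y are optimised independently as 1-D weighted medians.
Total weight W = 278; half = 139.
x-coordinate, sorted with cumulative weight:
  x=1 (Denby, w=6) cum 6
  x=8 (Ashton, w=120) cum 126
  x=8 (Brookfield, w=70) cum 196  ← median
  x=10 (Calder, w=75) cum 271
  x=14 (Elwood, w=7) cum 278
⇒ x* = 8
y-coordinate, sorted with cumulative weight:
  y=3 (Ashton, w=120) cum 120
  y=4 (Denby, w=6) cum 126
  y=5 (Elwood, w=7) cum 133
  y=11 (Calder, w=75) cum 208  ← median
  y=13 (Brookfield, w=70) cum 278
⇒ y* = 11

(8, 11)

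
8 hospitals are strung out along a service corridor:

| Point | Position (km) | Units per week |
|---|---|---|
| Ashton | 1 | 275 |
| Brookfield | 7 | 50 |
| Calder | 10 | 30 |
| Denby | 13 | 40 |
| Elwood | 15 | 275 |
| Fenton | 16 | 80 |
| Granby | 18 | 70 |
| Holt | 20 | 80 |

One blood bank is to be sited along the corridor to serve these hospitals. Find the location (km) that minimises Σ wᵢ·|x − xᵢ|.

x = 15

For a sum of weighted absolute distances on a line, the optimum is the weighted median (not the mean). Total weight W = 900; half-weight = 450.
Sort by position and accumulate weight:
  km 1 (Ashton, w=275) → cum 275
  km 7 (Brookfield, w=50) → cum 325
  km 10 (Calder, w=30) → cum 355
  km 13 (Denby, w=40) → cum 395
  km 15 (Elwood, w=275) → cum 670  ≥ 450 → median here
  km 16 (Fenton, w=80) → cum 750
  km 18 (Granby, w=70) → cum 820
  km 20 (Holt, w=80) → cum 900
Optimal location: km 15.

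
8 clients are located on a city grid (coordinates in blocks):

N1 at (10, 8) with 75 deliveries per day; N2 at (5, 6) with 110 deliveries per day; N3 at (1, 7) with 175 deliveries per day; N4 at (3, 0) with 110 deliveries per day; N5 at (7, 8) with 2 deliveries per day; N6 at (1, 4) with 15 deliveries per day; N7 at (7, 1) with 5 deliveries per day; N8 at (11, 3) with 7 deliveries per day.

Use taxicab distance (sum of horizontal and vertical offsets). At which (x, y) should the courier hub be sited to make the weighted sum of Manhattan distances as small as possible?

Manhattan distance separates: Σwᵢ(|x−xᵢ|+|y−yᵢ|) = Σwᵢ|x−xᵢ| + Σwᵢ|y−yᵢ|, so x and y are optimised independently as 1-D weighted medians.
Total weight W = 499; half = 249.5.
x-coordinate, sorted with cumulative weight:
  x=1 (N3, w=175) cum 175
  x=1 (N6, w=15) cum 190
  x=3 (N4, w=110) cum 300  ← median
  x=5 (N2, w=110) cum 410
  x=7 (N5, w=2) cum 412
  x=7 (N7, w=5) cum 417
  x=10 (N1, w=75) cum 492
  x=11 (N8, w=7) cum 499
⇒ x* = 3
y-coordinate, sorted with cumulative weight:
  y=0 (N4, w=110) cum 110
  y=1 (N7, w=5) cum 115
  y=3 (N8, w=7) cum 122
  y=4 (N6, w=15) cum 137
  y=6 (N2, w=110) cum 247
  y=7 (N3, w=175) cum 422  ← median
  y=8 (N1, w=75) cum 497
  y=8 (N5, w=2) cum 499
⇒ y* = 7

(3, 7)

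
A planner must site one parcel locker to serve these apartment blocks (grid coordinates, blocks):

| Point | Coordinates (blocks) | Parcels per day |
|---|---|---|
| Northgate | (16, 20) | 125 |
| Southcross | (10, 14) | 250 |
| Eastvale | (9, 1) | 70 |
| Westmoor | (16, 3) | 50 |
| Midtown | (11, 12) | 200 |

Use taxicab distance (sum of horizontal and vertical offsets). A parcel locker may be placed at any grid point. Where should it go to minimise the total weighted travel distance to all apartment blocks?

Manhattan distance separates: Σwᵢ(|x−xᵢ|+|y−yᵢ|) = Σwᵢ|x−xᵢ| + Σwᵢ|y−yᵢ|, so x and y are optimised independently as 1-D weighted medians.
Total weight W = 695; half = 347.5.
x-coordinate, sorted with cumulative weight:
  x=9 (Eastvale, w=70) cum 70
  x=10 (Southcross, w=250) cum 320
  x=11 (Midtown, w=200) cum 520  ← median
  x=16 (Northgate, w=125) cum 645
  x=16 (Westmoor, w=50) cum 695
⇒ x* = 11
y-coordinate, sorted with cumulative weight:
  y=1 (Eastvale, w=70) cum 70
  y=3 (Westmoor, w=50) cum 120
  y=12 (Midtown, w=200) cum 320
  y=14 (Southcross, w=250) cum 570  ← median
  y=20 (Northgate, w=125) cum 695
⇒ y* = 14

(11, 14)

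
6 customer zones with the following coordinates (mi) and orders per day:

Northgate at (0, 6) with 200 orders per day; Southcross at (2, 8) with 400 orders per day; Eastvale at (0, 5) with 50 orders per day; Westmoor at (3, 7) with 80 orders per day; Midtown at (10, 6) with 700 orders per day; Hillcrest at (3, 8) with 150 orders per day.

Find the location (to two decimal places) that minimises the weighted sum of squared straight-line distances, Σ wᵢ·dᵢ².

(5.37, 6.72)

The minimiser of Σwᵢ‖p−pᵢ‖² is the weighted centroid p* = (Σwᵢpᵢ)/(Σwᵢ).
Σwᵢ = 1580.
Σwᵢxᵢ = 200·0 + 400·2 + 50·0 + 80·3 + 700·10 + 150·3 = 8490.
Σwᵢyᵢ = 200·6 + 400·8 + 50·5 + 80·7 + 700·6 + 150·8 = 10610.
x* = 8490/1580 = 5.37, y* = 10610/1580 = 6.72.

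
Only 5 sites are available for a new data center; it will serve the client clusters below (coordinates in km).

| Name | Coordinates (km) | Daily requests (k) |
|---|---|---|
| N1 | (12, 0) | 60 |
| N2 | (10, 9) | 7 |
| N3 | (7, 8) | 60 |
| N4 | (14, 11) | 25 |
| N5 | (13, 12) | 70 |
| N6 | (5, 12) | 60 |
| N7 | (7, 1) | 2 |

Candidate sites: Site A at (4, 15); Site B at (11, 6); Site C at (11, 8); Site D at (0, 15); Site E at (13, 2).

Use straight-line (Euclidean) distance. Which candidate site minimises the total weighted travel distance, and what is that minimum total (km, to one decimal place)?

Site C, total 1601.5 km

Total weighted distance at each candidate:
  Site A (4, 15): total = 2688.1
  Site B (11, 6): total = 1765.8
  Site C (11, 8): total = 1601.5
  Site D (0, 15): total = 3507.2
  Site E (13, 2): total = 2403.5
Minimum is at Site C with total 1601.5 km.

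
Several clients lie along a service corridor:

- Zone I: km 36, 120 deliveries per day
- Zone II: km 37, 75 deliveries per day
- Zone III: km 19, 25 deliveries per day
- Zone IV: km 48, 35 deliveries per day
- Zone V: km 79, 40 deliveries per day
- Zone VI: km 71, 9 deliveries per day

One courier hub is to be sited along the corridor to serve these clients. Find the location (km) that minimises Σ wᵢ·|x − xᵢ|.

For a sum of weighted absolute distances on a line, the optimum is the weighted median (not the mean). Total weight W = 304; half-weight = 152.
Sort by position and accumulate weight:
  km 19 (Zone III, w=25) → cum 25
  km 36 (Zone I, w=120) → cum 145
  km 37 (Zone II, w=75) → cum 220  ≥ 152 → median here
  km 48 (Zone IV, w=35) → cum 255
  km 71 (Zone VI, w=9) → cum 264
  km 79 (Zone V, w=40) → cum 304
Optimal location: km 37.

x = 37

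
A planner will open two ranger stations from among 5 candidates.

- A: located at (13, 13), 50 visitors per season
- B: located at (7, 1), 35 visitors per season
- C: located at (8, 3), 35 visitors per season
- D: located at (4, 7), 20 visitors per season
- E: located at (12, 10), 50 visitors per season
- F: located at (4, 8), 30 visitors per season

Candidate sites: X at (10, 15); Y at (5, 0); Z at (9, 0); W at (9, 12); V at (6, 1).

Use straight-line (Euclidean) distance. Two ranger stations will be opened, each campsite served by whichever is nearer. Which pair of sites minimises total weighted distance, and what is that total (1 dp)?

{W, V}, total 839.0

Evaluate every pair (each demand assigned to the nearer of the two):
  {W, V}: total = 839.0
  {Z, W}: total = 908.9
  {X, V}: total = 928.4
  {Y, W}: total = 946.7
  {X, Y}: total = 1059.6
  {X, Z}: total = 1087.1
  {X, W}: total = 1402.3
  {Z, V}: total = 1681.0
  {Y, V}: total = 1714.3
  {Y, Z}: total = 1774.3
Best pair: {W, V} with total 839.0.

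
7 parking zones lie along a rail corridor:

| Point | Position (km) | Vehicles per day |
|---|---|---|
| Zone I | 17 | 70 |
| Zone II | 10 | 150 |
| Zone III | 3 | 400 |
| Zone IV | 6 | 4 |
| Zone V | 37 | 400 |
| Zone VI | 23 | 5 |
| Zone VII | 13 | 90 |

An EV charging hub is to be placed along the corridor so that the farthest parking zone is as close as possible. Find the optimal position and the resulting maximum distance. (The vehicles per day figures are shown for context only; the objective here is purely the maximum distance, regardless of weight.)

The 1-center on a line is the midpoint of the two extreme points: leftmost at 3, rightmost at 37.
Optimal location = (3 + 37)/2 = 20; maximum distance = (37 − 3)/2 = 17.

location 20, max distance 17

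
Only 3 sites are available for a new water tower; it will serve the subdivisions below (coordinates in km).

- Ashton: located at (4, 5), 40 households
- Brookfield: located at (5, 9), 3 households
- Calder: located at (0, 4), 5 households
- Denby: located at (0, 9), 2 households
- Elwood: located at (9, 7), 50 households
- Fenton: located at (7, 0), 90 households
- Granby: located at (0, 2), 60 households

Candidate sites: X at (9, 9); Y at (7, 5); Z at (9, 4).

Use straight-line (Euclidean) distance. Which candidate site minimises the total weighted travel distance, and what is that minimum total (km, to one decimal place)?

Y, total 1233.3 km

Total weighted distance at each candidate:
  X (9, 9): total = 1951.5
  Y (7, 5): total = 1233.3
  Z (9, 4): total = 1394.4
Minimum is at Y with total 1233.3 km.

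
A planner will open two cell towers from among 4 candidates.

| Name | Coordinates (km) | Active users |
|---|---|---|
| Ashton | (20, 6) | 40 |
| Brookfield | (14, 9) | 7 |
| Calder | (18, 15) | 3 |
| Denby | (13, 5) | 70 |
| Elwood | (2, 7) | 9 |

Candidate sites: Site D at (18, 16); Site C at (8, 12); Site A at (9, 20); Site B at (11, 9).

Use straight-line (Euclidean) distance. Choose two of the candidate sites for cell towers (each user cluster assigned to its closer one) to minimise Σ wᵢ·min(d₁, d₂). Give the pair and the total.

{Site D, Site B}, total 799.5

Evaluate every pair (each demand assigned to the nearer of the two):
  {Site D, Site B}: total = 799.5
  {Site C, Site B}: total = 811.5
  {Site A, Site B}: total = 824.2
  {Site D, Site C}: total = 1130.3
  {Site C, Site A}: total = 1287.0
  {Site D, Site A}: total = 1446.1
Best pair: {Site D, Site B} with total 799.5.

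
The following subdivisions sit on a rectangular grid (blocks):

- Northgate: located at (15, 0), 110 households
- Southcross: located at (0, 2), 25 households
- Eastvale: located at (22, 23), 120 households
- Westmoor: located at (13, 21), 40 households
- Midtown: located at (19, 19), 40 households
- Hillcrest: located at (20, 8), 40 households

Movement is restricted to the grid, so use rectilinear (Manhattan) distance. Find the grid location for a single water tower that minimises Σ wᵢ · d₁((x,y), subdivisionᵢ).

Manhattan distance separates: Σwᵢ(|x−xᵢ|+|y−yᵢ|) = Σwᵢ|x−xᵢ| + Σwᵢ|y−yᵢ|, so x and y are optimised independently as 1-D weighted medians.
Total weight W = 375; half = 187.5.
x-coordinate, sorted with cumulative weight:
  x=0 (Southcross, w=25) cum 25
  x=13 (Westmoor, w=40) cum 65
  x=15 (Northgate, w=110) cum 175
  x=19 (Midtown, w=40) cum 215  ← median
  x=20 (Hillcrest, w=40) cum 255
  x=22 (Eastvale, w=120) cum 375
⇒ x* = 19
y-coordinate, sorted with cumulative weight:
  y=0 (Northgate, w=110) cum 110
  y=2 (Southcross, w=25) cum 135
  y=8 (Hillcrest, w=40) cum 175
  y=19 (Midtown, w=40) cum 215  ← median
  y=21 (Westmoor, w=40) cum 255
  y=23 (Eastvale, w=120) cum 375
⇒ y* = 19

(19, 19)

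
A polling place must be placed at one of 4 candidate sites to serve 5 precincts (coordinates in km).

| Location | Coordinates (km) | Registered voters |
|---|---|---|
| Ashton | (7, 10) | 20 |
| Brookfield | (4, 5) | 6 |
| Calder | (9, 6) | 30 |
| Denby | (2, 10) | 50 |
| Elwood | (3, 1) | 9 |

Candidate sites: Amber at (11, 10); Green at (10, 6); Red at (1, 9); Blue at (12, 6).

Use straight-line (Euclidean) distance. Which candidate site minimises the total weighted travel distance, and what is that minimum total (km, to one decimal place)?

Red, total 552.9 km

Total weighted distance at each candidate:
  Amber (11, 10): total = 824.2
  Green (10, 6): total = 691.1
  Red (1, 9): total = 552.9
  Blue (12, 6): total = 897.6
Minimum is at Red with total 552.9 km.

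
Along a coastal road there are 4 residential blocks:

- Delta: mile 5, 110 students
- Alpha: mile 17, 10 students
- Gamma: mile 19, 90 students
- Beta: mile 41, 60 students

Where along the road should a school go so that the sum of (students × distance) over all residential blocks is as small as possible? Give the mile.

For a sum of weighted absolute distances on a line, the optimum is the weighted median (not the mean). Total weight W = 270; half-weight = 135.
Sort by position and accumulate weight:
  mile 5 (Delta, w=110) → cum 110
  mile 17 (Alpha, w=10) → cum 120
  mile 19 (Gamma, w=90) → cum 210  ≥ 135 → median here
  mile 41 (Beta, w=60) → cum 270
Optimal location: mile 19.

x = 19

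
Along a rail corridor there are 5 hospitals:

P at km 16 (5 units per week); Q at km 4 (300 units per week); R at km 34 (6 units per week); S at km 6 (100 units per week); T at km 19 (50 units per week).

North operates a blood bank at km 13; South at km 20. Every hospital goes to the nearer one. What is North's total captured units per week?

405

The indifferent point is the midpoint (13+20)/2 = 16.5; hospitals left of it (closer to North at 13) go to North, those right go to South.
  Q at 4 (w=300) → North
  S at 6 (w=100) → North
  P at 16 (w=5) → North
  T at 19 (w=50) → South
  R at 34 (w=6) → South
North captures 405; South captures 56.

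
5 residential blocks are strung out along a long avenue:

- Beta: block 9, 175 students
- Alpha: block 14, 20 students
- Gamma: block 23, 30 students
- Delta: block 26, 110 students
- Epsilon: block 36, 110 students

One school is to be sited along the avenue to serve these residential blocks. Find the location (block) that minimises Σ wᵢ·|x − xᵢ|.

x = 23

For a sum of weighted absolute distances on a line, the optimum is the weighted median (not the mean). Total weight W = 445; half-weight = 222.5.
Sort by position and accumulate weight:
  block 9 (Beta, w=175) → cum 175
  block 14 (Alpha, w=20) → cum 195
  block 23 (Gamma, w=30) → cum 225  ≥ 222.5 → median here
  block 26 (Delta, w=110) → cum 335
  block 36 (Epsilon, w=110) → cum 445
Optimal location: block 23.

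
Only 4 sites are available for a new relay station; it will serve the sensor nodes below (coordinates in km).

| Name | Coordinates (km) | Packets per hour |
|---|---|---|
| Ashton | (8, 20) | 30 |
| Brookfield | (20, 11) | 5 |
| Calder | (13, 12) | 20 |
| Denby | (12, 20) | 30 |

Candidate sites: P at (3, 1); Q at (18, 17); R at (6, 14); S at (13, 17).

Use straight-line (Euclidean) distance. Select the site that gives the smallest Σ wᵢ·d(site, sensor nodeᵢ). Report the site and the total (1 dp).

Total weighted distance at each candidate:
  P (3, 1): total = 1616.1
  Q (18, 17): total = 687.5
  R (6, 14): total = 661.5
  S (13, 17): total = 415.9
Minimum is at S with total 415.9 km.

S, total 415.9 km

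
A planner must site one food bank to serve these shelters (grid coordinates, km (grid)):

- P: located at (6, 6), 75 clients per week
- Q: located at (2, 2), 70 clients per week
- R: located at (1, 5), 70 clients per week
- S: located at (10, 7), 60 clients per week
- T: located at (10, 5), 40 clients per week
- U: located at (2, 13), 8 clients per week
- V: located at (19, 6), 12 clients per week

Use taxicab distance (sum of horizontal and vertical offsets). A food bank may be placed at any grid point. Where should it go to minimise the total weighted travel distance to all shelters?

Manhattan distance separates: Σwᵢ(|x−xᵢ|+|y−yᵢ|) = Σwᵢ|x−xᵢ| + Σwᵢ|y−yᵢ|, so x and y are optimised independently as 1-D weighted medians.
Total weight W = 335; half = 167.5.
x-coordinate, sorted with cumulative weight:
  x=1 (R, w=70) cum 70
  x=2 (Q, w=70) cum 140
  x=2 (U, w=8) cum 148
  x=6 (P, w=75) cum 223  ← median
  x=10 (S, w=60) cum 283
  x=10 (T, w=40) cum 323
  x=19 (V, w=12) cum 335
⇒ x* = 6
y-coordinate, sorted with cumulative weight:
  y=2 (Q, w=70) cum 70
  y=5 (R, w=70) cum 140
  y=5 (T, w=40) cum 180  ← median
  y=6 (P, w=75) cum 255
  y=6 (V, w=12) cum 267
  y=7 (S, w=60) cum 327
  y=13 (U, w=8) cum 335
⇒ y* = 5

(6, 5)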